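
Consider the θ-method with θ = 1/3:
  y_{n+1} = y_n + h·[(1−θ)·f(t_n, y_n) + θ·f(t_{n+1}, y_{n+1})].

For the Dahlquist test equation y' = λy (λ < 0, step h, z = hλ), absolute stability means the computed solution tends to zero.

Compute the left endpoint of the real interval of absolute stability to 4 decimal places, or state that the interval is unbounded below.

Set f=λy, z=hλ:
  y_{n+1} = y_n + z·[2/3·y_n + 1/3·y_{n+1}] ⇒ (1 − 1/3z)y_{n+1} = (1 + 2/3z)y_n
  ⇒ R(z) = (1 + 2/3z)/(1 − 1/3z).

Solve |R(x)|<1 on ℝ⁻.
x=-0.7: |R|=0.4324
R=−1: 1+2/3x = −1+1/3x ⇒ -1/3x=2 ⇒ x=2/(-1/3)=-6.0000
Confirm numerically:
  x=-5.716: |R|=0.96742 <1
  x=-5.317: |R|=0.91788 <1
  x=-4.443: |R|=0.79081 <1
  x=-3.867: |R|=0.68938 <1
  x=-6.418: |R|=1.04438 >1
  x=-6.255: |R|=1.02755 >1
  x=-6.156: |R|=1.01704 >1
Interval (-6.0000, 0).

left endpoint -6.0000.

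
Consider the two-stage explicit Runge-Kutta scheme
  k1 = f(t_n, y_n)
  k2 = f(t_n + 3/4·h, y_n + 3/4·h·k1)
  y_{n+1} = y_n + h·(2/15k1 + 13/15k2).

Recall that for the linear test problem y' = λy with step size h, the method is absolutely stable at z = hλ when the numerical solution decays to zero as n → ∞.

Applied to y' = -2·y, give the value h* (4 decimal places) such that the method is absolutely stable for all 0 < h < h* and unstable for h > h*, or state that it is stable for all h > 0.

(-1.5385,0); λ=-2 ⇒ h* = (20/13)/2 = 0.7692.

Test eqn y'=λy, z=hλ:
  k1=λy_n ⇒ h·k1=z·y_n;  k2=λ(1+3/4z)y_n ⇒ h·k2=z(1+3/4z)y_n
  y_{n+1}/y_n = 1 + 2/15z + 13/15z(1+3/4z) = 1 + z + 13/20z²
  R(z) = 1 + z + 13/20z².

Need |R(x)|<1, x<0.
x=-0.66: |R|=0.6231
R=1: x+13/20x²=0 ⇒ x=−20/13=-1.5385; min R=1−1/(4·13/20)=0.6154>−1
Confirm numerically:
  x=-1.310: |R|=0.80547 <1
  x=-1.131: |R|=0.70045 <1
  x=-0.785: |R|=0.61555 <1
  x=-0.703: |R|=0.61824 <1
  x=-2.027: |R|=1.64367 >1
  x=-1.689: |R|=1.16527 >1
Stable set (-1.5385, 0).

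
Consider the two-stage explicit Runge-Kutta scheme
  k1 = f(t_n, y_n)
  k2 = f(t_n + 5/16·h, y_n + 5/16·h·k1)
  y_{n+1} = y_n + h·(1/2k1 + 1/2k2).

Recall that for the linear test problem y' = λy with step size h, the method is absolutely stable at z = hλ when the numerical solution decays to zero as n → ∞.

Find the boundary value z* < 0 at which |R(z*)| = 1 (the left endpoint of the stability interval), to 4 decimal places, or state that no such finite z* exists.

left endpoint -6.4000.

Test eqn y'=λy, z=hλ:
  k1=λy_n ⇒ h·k1=z·y_n;  k2=λ(1+5/16z)y_n ⇒ h·k2=z(1+5/16z)y_n
  y_{n+1}/y_n = 1 + 1/2z + 1/2z(1+5/16z) = 1 + z + 5/32z²
  Hence R(z) = 1 + z + 5/32z².

Boundary: |R(x)|=1, x<0.
x=-0.81: |R|=0.2925
R=1: x+5/32x²=0 ⇒ x=−32/5=-6.4000; min R=1−1/(4·5/32)=-0.6000>−1
Confirm numerically:
  x=-5.893: |R|=0.53316 <1
  x=-4.818: |R|=0.19095 <1
  x=-4.310: |R|=0.40748 <1
  x=-3.725: |R|=0.55693 <1
  x=-6.745: |R|=1.36360 >1
  x=-6.604: |R|=1.21050 >1
Interval (-6.4000, 0).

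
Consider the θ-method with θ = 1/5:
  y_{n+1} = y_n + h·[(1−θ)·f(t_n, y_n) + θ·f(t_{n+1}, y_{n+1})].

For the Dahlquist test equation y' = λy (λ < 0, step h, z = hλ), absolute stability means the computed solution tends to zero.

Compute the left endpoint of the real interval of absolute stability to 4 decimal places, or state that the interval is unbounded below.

On y'=λy, z=hλ:
  y_{n+1} = y_n + z·[4/5·y_n + 1/5·y_{n+1}] ⇒ (1 − 1/5z)y_{n+1} = (1 + 4/5z)y_n
  Hence R(z) = (1 + 4/5z)/(1 − 1/5z).

Need |R(x)|<1, x<0.
x=-0.93: |R|=0.2159
R=−1: 1+4/5x = −1+1/5x ⇒ -3/5x=2 ⇒ x=2/(-3/5)=-3.3333
Confirm numerically:
  x=-2.308: |R|=0.57909 <1
  x=-1.464: |R|=0.13243 <1
  x=-1.355: |R|=0.06609 <1
  x=-3.914: |R|=1.19542 >1
  x=-3.819: |R|=1.16521 >1
  x=-3.456: |R|=1.04352 >1
Stable set (-3.3333, 0).

left endpoint -3.3333.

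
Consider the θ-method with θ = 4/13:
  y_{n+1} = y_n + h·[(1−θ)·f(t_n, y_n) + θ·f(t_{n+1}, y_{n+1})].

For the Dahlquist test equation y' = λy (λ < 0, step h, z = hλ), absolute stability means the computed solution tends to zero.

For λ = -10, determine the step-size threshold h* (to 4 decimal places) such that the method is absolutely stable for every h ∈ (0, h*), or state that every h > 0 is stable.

With y'=λy (z=hλ):
  y_{n+1} = y_n + z·[9/13·y_n + 4/13·y_{n+1}] ⇒ (1 − 4/13z)y_{n+1} = (1 + 9/13z)y_n
  so R(z) = (1 + 9/13z)/(1 − 4/13z).

Find x<0 with |R(x)|<1.
x=-1.14: |R|=0.1560
R=−1: 1+9/13x = −1+4/13x ⇒ -5/13x=2 ⇒ x=2/(-5/13)=-5.2000
Confirm numerically:
  x=-4.717: |R|=0.92422 <1
  x=-4.346: |R|=0.85947 <1
  x=-4.142: |R|=0.82109 <1
  x=-2.241: |R|=0.32640 <1
  x=-5.690: |R|=1.06851 >1
  x=-5.461: |R|=1.03745 >1
  x=-5.363: |R|=1.02366 >1
Interval (-5.2000, 0).

(-5.2000,0); λ=-10 ⇒ h* = (26/5)/10 = 0.5200.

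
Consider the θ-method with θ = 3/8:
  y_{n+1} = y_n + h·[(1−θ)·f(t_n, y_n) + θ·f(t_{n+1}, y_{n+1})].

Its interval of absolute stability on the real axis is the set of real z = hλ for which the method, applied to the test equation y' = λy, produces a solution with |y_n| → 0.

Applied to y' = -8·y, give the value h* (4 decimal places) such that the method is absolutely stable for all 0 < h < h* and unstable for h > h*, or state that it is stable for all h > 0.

On y'=λy, z=hλ:
  y_{n+1} = y_n + z·[5/8·y_n + 3/8·y_{n+1}] ⇒ (1 − 3/8z)y_{n+1} = (1 + 5/8z)y_n
  ⇒ R(z) = (1 + 5/8z)/(1 − 3/8z).

Find x<0 with |R(x)|<1.
x=-1.59: |R|=0.0039
R=−1: 1+5/8x = −1+3/8x ⇒ -1/4x=2 ⇒ x=2/(-1/4)=-8.0000
Confirm numerically:
  x=-5.833: |R|=0.83003 <1
  x=-5.161: |R|=0.75821 <1
  x=-4.155: |R|=0.62424 <1
  x=-3.739: |R|=0.55654 <1
  x=-8.563: |R|=1.03342 >1
  x=-8.451: |R|=1.02704 >1
Interval (-8.0000, 0).

(-8.0000,0); λ=-8 ⇒ h* = (8)/8 = 1.0000.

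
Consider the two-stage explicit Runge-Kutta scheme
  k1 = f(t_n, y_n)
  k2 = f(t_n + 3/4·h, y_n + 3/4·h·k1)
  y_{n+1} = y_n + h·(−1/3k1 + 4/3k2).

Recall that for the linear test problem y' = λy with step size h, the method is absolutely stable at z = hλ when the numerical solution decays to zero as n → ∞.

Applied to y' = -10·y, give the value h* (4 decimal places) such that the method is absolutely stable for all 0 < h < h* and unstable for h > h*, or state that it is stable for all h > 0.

Set f=λy, z=hλ:
  k1=λy_n ⇒ h·k1=z·y_n;  k2=λ(1+3/4z)y_n ⇒ h·k2=z(1+3/4z)y_n
  y_{n+1}/y_n = 1 − 1/3z + 4/3z(1+3/4z) = 1 + z + z²
  so R(z) = 1 + z + z².

Find x<0 with |R(x)|<1.
x=-1.06: |R|=1.0636
R=1: x+1x²=0 ⇒ x=−1=-1.0000; min R=1−1/(4·1)=0.7500>−1
Confirm numerically:
  x=-0.707: |R|=0.79285 <1
  x=-0.629: |R|=0.76664 <1
  x=-0.401: |R|=0.75980 <1
  x=-1.153: |R|=1.17641 >1
  x=-1.133: |R|=1.15069 >1
Interval (-1.0000, 0).

(-1.0000,0); λ=-10 ⇒ h* = (1)/10 = 0.1000.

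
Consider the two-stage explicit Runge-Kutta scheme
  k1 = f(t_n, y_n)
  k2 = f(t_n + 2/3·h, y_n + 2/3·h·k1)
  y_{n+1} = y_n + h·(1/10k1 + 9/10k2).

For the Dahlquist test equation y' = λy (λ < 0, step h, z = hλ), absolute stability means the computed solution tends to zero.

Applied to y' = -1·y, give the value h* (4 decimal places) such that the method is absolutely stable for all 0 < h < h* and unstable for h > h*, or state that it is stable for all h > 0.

On y'=λy, z=hλ:
  k1=λy_n ⇒ h·k1=z·y_n;  k2=λ(1+2/3z)y_n ⇒ h·k2=z(1+2/3z)y_n
  y_{n+1}/y_n = 1 + 1/10z + 9/10z(1+2/3z) = 1 + z + 3/5z²
  ⇒ R(z) = 1 + z + 3/5z².

Solve |R(x)|<1 on ℝ⁻.
x=-0.37: |R|=0.7121
R=1: x+3/5x²=0 ⇒ x=−5/3=-1.6667; min R=1−1/(4·3/5)=0.5833>−1
Confirm numerically:
  x=-1.533: |R|=0.87705 <1
  x=-1.404: |R|=0.77873 <1
  x=-0.828: |R|=0.58335 <1
  x=-0.715: |R|=0.59174 <1
  x=-2.215: |R|=1.72873 >1
  x=-2.165: |R|=1.64733 >1
  x=-1.801: |R|=1.14516 >1
Interval (-1.6667, 0).

(-1.6667,0); λ=-1 ⇒ h* = (5/3)/1 = 1.6667.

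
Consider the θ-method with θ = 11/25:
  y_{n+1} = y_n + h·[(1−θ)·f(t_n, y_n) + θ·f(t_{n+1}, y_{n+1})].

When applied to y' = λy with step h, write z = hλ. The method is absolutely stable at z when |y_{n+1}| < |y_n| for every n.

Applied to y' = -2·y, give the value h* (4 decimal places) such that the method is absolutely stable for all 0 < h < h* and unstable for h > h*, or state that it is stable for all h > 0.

Set f=λy, z=hλ:
  y_{n+1} = y_n + z·[14/25·y_n + 11/25·y_{n+1}] ⇒ (1 − 11/25z)y_{n+1} = (1 + 14/25z)y_n
  so R(z) = (1 + 14/25z)/(1 − 11/25z).

Boundary: |R(x)|=1, x<0.
x=-0.61: |R|=0.5191
R=−1: 1+14/25x = −1+11/25x ⇒ -3/25x=2 ⇒ x=2/(-3/25)=-16.6667
Confirm numerically:
  x=-13.179: |R|=0.93844 <1
  x=-10.835: |R|=0.87866 <1
  x=-9.684: |R|=0.84073 <1
  x=-17.193: |R|=1.00737 >1
  x=-17.061: |R|=1.00556 >1
  x=-16.866: |R|=1.00284 >1
Stable set (-16.6667, 0).

(-16.6667,0); λ=-2 ⇒ h* = (50/3)/2 = 8.3333.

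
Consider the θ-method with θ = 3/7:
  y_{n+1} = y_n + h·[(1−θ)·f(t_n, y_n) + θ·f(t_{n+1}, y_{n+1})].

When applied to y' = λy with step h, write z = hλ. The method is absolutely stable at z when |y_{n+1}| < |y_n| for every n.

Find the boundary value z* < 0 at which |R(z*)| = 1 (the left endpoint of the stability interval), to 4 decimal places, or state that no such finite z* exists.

left endpoint -14.0000.

Test eqn y'=λy, z=hλ:
  y_{n+1} = y_n + z·[4/7·y_n + 3/7·y_{n+1}] ⇒ (1 − 3/7z)y_{n+1} = (1 + 4/7z)y_n
  ⇒ R(z) = (1 + 4/7z)/(1 − 3/7z).

Need |R(x)|<1, x<0.
x=-0.58: |R|=0.5355
R=−1: 1+4/7x = −1+3/7x ⇒ -1/7x=2 ⇒ x=2/(-1/7)=-14.0000
Confirm numerically:
  x=-12.853: |R|=0.97482 <1
  x=-9.903: |R|=0.88839 <1
  x=-6.625: |R|=0.72558 <1
  x=-14.334: |R|=1.00668 >1
  x=-14.048: |R|=1.00098 >1
Stable set (-14.0000, 0).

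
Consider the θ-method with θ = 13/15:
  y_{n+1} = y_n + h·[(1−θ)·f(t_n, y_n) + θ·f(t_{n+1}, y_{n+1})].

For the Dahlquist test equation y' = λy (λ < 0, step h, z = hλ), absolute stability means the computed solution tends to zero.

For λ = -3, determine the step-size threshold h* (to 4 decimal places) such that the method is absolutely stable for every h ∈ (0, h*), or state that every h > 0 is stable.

interval (−∞, 0). Any h>0 works for λ=-3.

Set f=λy, z=hλ:
  y_{n+1} = y_n + z·[2/15·y_n + 13/15·y_{n+1}] ⇒ (1 − 13/15z)y_{n+1} = (1 + 2/15z)y_n
  Hence R(z) = (1 + 2/15z)/(1 − 13/15z).

Need |R(x)|<1, x<0.
x=-1.17: |R|=0.4191
x=-2: |R|=0.2683
x=-10: |R|=0.0345
x=-100: |R|=0.1407
θ=13/15≥1/2 ⇒ |1+2/15x|<|1−13/15x| ∀x<0 ⇒ interval (−∞,0).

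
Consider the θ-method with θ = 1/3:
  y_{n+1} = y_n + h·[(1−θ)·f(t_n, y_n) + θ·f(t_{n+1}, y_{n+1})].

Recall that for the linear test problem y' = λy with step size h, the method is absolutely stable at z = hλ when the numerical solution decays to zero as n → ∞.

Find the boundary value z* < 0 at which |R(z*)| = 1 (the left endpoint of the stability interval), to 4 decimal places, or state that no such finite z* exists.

On y'=λy, z=hλ:
  y_{n+1} = y_n + z·[2/3·y_n + 1/3·y_{n+1}] ⇒ (1 − 1/3z)y_{n+1} = (1 + 2/3z)y_n
  so R(z) = (1 + 2/3z)/(1 − 1/3z).

Boundary: |R(x)|=1, x<0.
x=-0.77: |R|=0.3873
R=−1: 1+2/3x = −1+1/3x ⇒ -1/3x=2 ⇒ x=2/(-1/3)=-6.0000
Confirm numerically:
  x=-4.961: |R|=0.86949 <1
  x=-4.558: |R|=0.80921 <1
  x=-3.837: |R|=0.68363 <1
  x=-6.225: |R|=1.02439 >1
  x=-6.212: |R|=1.02301 >1
  x=-6.053: |R|=1.00585 >1
So |R|<1 on (-6.0000, 0).

left endpoint -6.0000.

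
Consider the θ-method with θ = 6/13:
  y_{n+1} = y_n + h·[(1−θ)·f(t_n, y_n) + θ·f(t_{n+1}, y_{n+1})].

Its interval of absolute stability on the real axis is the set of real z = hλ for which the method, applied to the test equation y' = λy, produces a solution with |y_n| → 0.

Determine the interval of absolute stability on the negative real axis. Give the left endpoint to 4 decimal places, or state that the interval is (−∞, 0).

(-26.0000, 0).

Set f=λy, z=hλ:
  y_{n+1} = y_n + z·[7/13·y_n + 6/13·y_{n+1}] ⇒ (1 − 6/13z)y_{n+1} = (1 + 7/13z)y_n
  R(z) = (1 + 7/13z)/(1 − 6/13z).

Solve |R(x)|<1 on ℝ⁻.
x=-1.04: |R|=0.2973
R=−1: 1+7/13x = −1+6/13x ⇒ -1/13x=2 ⇒ x=2/(-1/13)=-26.0000
Confirm numerically:
  x=-18.518: |R|=0.93971 <1
  x=-17.888: |R|=0.93258 <1
  x=-17.736: |R|=0.93080 <1
  x=-13.987: |R|=0.87605 <1
  x=-26.365: |R|=1.00213 >1
  x=-26.086: |R|=1.00051 >1
Interval (-26.0000, 0).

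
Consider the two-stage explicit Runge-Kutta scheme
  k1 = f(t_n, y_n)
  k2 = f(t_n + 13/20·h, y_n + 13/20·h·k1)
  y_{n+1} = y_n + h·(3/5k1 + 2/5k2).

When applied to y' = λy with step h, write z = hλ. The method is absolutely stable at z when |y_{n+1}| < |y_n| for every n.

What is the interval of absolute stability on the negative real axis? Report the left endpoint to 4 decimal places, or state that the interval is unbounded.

On y'=λy, z=hλ:
  k1=λy_n ⇒ h·k1=z·y_n;  k2=λ(1+13/20z)y_n ⇒ h·k2=z(1+13/20z)y_n
  y_{n+1}/y_n = 1 + 3/5z + 2/5z(1+13/20z) = 1 + z + 13/50z²
  R(z) = 1 + z + 13/50z².

Solve |R(x)|<1 on ℝ⁻.
x=-1.48: |R|=0.0895
R=1: x+13/50x²=0 ⇒ x=−50/13=-3.8462; min R=1−1/(4·13/50)=0.0385>−1
Confirm numerically:
  x=-2.744: |R|=0.21368 <1
  x=-2.298: |R|=0.07501 <1
  x=-2.289: |R|=0.07328 <1
  x=-1.899: |R|=0.03861 <1
  x=-4.293: |R|=1.49876 >1
  x=-4.232: |R|=1.42455 >1
  x=-3.956: |R|=1.11298 >1
So |R|<1 on (-3.8462, 0).

(-3.8462, 0).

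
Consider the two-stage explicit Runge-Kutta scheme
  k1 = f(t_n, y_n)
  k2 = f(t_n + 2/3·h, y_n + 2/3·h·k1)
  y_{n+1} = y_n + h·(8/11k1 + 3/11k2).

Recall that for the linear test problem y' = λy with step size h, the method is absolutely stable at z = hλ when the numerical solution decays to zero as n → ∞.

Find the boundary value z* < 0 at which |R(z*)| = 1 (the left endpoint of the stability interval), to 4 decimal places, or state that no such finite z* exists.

z* = -5.5000.

Set f=λy, z=hλ:
  k1=λy_n ⇒ h·k1=z·y_n;  k2=λ(1+2/3z)y_n ⇒ h·k2=z(1+2/3z)y_n
  y_{n+1}/y_n = 1 + 8/11z + 3/11z(1+2/3z) = 1 + z + 2/11z²
  so R(z) = 1 + z + 2/11z².

Boundary: |R(x)|=1, x<0.
x=-0.52: |R|=0.5292
R=1: x+2/11x²=0 ⇒ x=−11/2=-5.5000; min R=1−1/(4·2/11)=-0.3750>−1
Confirm numerically:
  x=-5.071: |R|=0.60446 <1
  x=-4.578: |R|=0.23256 <1
  x=-3.094: |R|=0.35348 <1
  x=-5.778: |R|=1.29205 >1
  x=-5.555: |R|=1.05555 >1
Interval (-5.5000, 0).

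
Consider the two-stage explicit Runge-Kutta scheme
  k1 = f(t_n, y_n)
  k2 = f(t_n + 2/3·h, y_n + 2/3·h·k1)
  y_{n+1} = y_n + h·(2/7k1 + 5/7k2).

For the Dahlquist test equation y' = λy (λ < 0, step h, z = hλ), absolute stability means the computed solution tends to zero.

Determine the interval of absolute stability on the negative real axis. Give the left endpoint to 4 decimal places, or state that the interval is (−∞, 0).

z∈(-2.1000,0).

Test eqn y'=λy, z=hλ:
  k1=λy_n ⇒ h·k1=z·y_n;  k2=λ(1+2/3z)y_n ⇒ h·k2=z(1+2/3z)y_n
  y_{n+1}/y_n = 1 + 2/7z + 5/7z(1+2/3z) = 1 + z + 10/21z²
  Hence R(z) = 1 + z + 10/21z².

Boundary: |R(x)|=1, x<0.
x=-1.25: |R|=0.4940
R=1: x+10/21x²=0 ⇒ x=−21/10=-2.1000; min R=1−1/(4·10/21)=0.4750>−1
Confirm numerically:
  x=-2.005: |R|=0.90930 <1
  x=-1.286: |R|=0.50152 <1
  x=-1.189: |R|=0.48420 <1
  x=-1.180: |R|=0.48305 <1
  x=-2.505: |R|=1.48311 >1
  x=-2.473: |R|=1.43925 >1
Interval (-2.1000, 0).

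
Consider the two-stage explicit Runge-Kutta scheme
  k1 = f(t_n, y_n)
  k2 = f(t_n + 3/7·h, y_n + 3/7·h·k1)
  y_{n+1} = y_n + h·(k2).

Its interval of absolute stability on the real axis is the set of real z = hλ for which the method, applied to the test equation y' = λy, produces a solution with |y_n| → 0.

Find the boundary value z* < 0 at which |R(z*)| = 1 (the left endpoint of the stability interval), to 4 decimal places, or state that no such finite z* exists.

With y'=λy (z=hλ):
  k1=λy_n ⇒ h·k1=z·y_n;  k2=λ(1+3/7z)y_n ⇒ h·k2=z(1+3/7z)y_n
  y_{n+1}/y_n = 1 + z(1+3/7z) = 1 + z + 3/7z²
  ⇒ R(z) = 1 + z + 3/7z².

Solve |R(x)|<1 on ℝ⁻.
x=-1.22: |R|=0.4179
R=1: x+3/7x²=0 ⇒ x=−7/3=-2.3333; min R=1−1/(4·3/7)=0.4167>−1
Confirm numerically:
  x=-2.217: |R|=0.88947 <1
  x=-1.440: |R|=0.44869 <1
  x=-1.033: |R|=0.42432 <1
  x=-0.999: |R|=0.42871 <1
  x=-2.862: |R|=1.64845 >1
  x=-2.723: |R|=1.45474 >1
So |R|<1 on (-2.3333, 0).

z* = -2.3333.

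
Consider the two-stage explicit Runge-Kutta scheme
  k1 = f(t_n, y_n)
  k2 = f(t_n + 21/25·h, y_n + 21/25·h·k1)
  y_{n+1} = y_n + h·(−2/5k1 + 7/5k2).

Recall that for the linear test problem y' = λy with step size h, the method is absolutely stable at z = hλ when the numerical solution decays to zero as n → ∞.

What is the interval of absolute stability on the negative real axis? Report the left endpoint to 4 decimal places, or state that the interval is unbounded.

z∈(-0.8503,0).

Set f=λy, z=hλ:
  k1=λy_n ⇒ h·k1=z·y_n;  k2=λ(1+21/25z)y_n ⇒ h·k2=z(1+21/25z)y_n
  y_{n+1}/y_n = 1 − 2/5z + 7/5z(1+21/25z) = 1 + z + 147/125z²
  R(z) = 1 + z + 147/125z².

Need |R(x)|<1, x<0.
x=-0.63: |R|=0.8368
R=1: x+147/125x²=0 ⇒ x=−125/147=-0.8503; min R=1−1/(4·147/125)=0.7874>−1
Confirm numerically:
  x=-0.791: |R|=0.94480 <1
  x=-0.619: |R|=0.83160 <1
  x=-0.543: |R|=0.80374 <1
  x=-0.402: |R|=0.78805 <1
  x=-1.431: |R|=1.97717 >1
  x=-1.400: |R|=1.90496 >1
  x=-0.997: |R|=1.17195 >1
Interval (-0.8503, 0).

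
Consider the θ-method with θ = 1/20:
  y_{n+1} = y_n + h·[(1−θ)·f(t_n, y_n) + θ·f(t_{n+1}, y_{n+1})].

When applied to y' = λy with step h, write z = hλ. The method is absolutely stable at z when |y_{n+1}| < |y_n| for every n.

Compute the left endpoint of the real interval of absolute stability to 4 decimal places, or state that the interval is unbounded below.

left endpoint -2.2222.

Test eqn y'=λy, z=hλ:
  y_{n+1} = y_n + z·[19/20·y_n + 1/20·y_{n+1}] ⇒ (1 − 1/20z)y_{n+1} = (1 + 19/20z)y_n
  Hence R(z) = (1 + 19/20z)/(1 − 1/20z).

Solve |R(x)|<1 on ℝ⁻.
x=-0.82: |R|=0.2123
R=−1: 1+19/20x = −1+1/20x ⇒ -9/10x=2 ⇒ x=2/(-9/10)=-2.2222
Confirm numerically:
  x=-2.069: |R|=0.87503 <1
  x=-1.920: |R|=0.75182 <1
  x=-1.630: |R|=0.50717 <1
  x=-1.222: |R|=0.15164 <1
  x=-2.688: |R|=1.36953 >1
  x=-2.389: |R|=1.13408 >1
  x=-2.381: |R|=1.12770 >1
Interval (-2.2222, 0).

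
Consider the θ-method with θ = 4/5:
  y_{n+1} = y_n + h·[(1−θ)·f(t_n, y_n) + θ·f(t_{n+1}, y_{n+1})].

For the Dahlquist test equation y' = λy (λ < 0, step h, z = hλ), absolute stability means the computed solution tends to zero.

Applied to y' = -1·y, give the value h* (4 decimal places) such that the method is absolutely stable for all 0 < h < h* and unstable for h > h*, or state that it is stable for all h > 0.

interval (−∞, 0). Any h>0 works for λ=-1.

On y'=λy, z=hλ:
  y_{n+1} = y_n + z·[1/5·y_n + 4/5·y_{n+1}] ⇒ (1 − 4/5z)y_{n+1} = (1 + 1/5z)y_n
  R(z) = (1 + 1/5z)/(1 − 4/5z).

Find x<0 with |R(x)|<1.
x=-1.17: |R|=0.3957
x=-2: |R|=0.2308
x=-10: |R|=0.1111
x=-100: |R|=0.2346
θ=4/5≥1/2 ⇒ |1+1/5x|<|1−4/5x| ∀x<0 ⇒ stable on all of ℝ⁻.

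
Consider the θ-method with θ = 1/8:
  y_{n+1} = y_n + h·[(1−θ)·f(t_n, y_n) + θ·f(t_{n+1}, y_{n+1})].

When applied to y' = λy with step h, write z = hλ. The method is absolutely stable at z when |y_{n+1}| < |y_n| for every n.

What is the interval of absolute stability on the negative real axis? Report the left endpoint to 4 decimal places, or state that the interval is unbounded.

(-2.6667, 0).

On y'=λy, z=hλ:
  y_{n+1} = y_n + z·[7/8·y_n + 1/8·y_{n+1}] ⇒ (1 − 1/8z)y_{n+1} = (1 + 7/8z)y_n
  Hence R(z) = (1 + 7/8z)/(1 − 1/8z).

Boundary: |R(x)|=1, x<0.
x=-1.05: |R|=0.0718
R=−1: 1+7/8x = −1+1/8x ⇒ -3/4x=2 ⇒ x=2/(-3/4)=-2.6667
Confirm numerically:
  x=-1.979: |R|=0.58653 <1
  x=-1.655: |R|=0.37131 <1
  x=-1.248: |R|=0.07958 <1
  x=-1.156: |R|=0.01005 <1
  x=-3.139: |R|=1.25442 >1
  x=-3.035: |R|=1.20027 >1
So |R|<1 on (-2.6667, 0).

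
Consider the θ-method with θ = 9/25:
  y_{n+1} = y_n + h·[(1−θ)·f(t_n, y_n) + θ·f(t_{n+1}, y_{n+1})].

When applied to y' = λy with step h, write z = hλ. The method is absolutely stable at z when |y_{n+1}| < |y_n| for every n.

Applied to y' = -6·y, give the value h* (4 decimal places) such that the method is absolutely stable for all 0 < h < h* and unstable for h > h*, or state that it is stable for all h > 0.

On y'=λy, z=hλ:
  y_{n+1} = y_n + z·[16/25·y_n + 9/25·y_{n+1}] ⇒ (1 − 9/25z)y_{n+1} = (1 + 16/25z)y_n
  ⇒ R(z) = (1 + 16/25z)/(1 − 9/25z).

Find x<0 with |R(x)|<1.
x=-1.11: |R|=0.2069
R=−1: 1+16/25x = −1+9/25x ⇒ -7/25x=2 ⇒ x=2/(-7/25)=-7.1429
Confirm numerically:
  x=-6.113: |R|=0.90991 <1
  x=-4.035: |R|=0.64519 <1
  x=-2.961: |R|=0.43323 <1
  x=-7.464: |R|=1.02439 >1
  x=-7.279: |R|=1.01053 >1
  x=-7.260: |R|=1.00908 >1
Interval (-7.1429, 0).

(-7.1429,0); λ=-6 ⇒ h* = (50/7)/6 = 1.1905.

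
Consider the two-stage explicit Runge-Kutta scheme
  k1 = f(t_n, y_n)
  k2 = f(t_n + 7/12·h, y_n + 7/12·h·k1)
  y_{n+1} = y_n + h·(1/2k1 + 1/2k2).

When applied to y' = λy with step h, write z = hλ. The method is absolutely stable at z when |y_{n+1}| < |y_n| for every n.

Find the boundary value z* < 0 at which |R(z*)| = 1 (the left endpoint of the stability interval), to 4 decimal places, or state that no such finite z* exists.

left endpoint -3.4286.

Test eqn y'=λy, z=hλ:
  k1=λy_n ⇒ h·k1=z·y_n;  k2=λ(1+7/12z)y_n ⇒ h·k2=z(1+7/12z)y_n
  y_{n+1}/y_n = 1 + 1/2z + 1/2z(1+7/12z) = 1 + z + 7/24z²
  Hence R(z) = 1 + z + 7/24z².

Need |R(x)|<1, x<0.
x=-0.41: |R|=0.6390
R=1: x+7/24x²=0 ⇒ x=−24/7=-3.4286; min R=1−1/(4·7/24)=0.1429>−1
Confirm numerically:
  x=-2.614: |R|=0.37896 <1
  x=-2.127: |R|=0.19254 <1
  x=-1.669: |R|=0.14346 <1
  x=-4.007: |R|=1.67601 >1
  x=-3.854: |R|=1.47822 >1
  x=-3.582: |R|=1.16029 >1
So |R|<1 on (-3.4286, 0).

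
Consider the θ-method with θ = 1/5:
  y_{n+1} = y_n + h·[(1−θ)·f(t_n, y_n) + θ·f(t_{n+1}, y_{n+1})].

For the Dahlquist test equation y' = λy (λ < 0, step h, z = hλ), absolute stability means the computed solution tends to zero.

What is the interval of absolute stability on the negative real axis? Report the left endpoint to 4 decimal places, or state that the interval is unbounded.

Test eqn y'=λy, z=hλ:
  y_{n+1} = y_n + z·[4/5·y_n + 1/5·y_{n+1}] ⇒ (1 − 1/5z)y_{n+1} = (1 + 4/5z)y_n
  Hence R(z) = (1 + 4/5z)/(1 − 1/5z).

Find x<0 with |R(x)|<1.
x=-0.56: |R|=0.4964
R=−1: 1+4/5x = −1+1/5x ⇒ -3/5x=2 ⇒ x=2/(-3/5)=-3.3333
Confirm numerically:
  x=-2.859: |R|=0.81893 <1
  x=-2.462: |R|=0.64969 <1
  x=-1.825: |R|=0.33700 <1
  x=-3.751: |R|=1.14318 >1
  x=-3.652: |R|=1.11049 >1
  x=-3.539: |R|=1.07226 >1
So |R|<1 on (-3.3333, 0).

(-3.3333, 0).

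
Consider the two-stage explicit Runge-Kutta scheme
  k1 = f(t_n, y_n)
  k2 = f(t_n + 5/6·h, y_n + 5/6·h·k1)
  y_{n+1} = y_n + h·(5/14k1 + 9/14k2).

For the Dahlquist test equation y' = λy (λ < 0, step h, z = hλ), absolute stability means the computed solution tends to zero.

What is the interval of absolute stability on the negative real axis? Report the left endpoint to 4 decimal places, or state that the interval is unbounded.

(-1.8667, 0).

With y'=λy (z=hλ):
  k1=λy_n ⇒ h·k1=z·y_n;  k2=λ(1+5/6z)y_n ⇒ h·k2=z(1+5/6z)y_n
  y_{n+1}/y_n = 1 + 5/14z + 9/14z(1+5/6z) = 1 + z + 15/28z²
  R(z) = 1 + z + 15/28z².

Solve |R(x)|<1 on ℝ⁻.
x=-1.64: |R|=0.8009
R=1: x+15/28x²=0 ⇒ x=−28/15=-1.8667; min R=1−1/(4·15/28)=0.5333>−1
Confirm numerically:
  x=-1.580: |R|=0.75736 <1
  x=-1.525: |R|=0.72087 <1
  x=-0.812: |R|=0.54122 <1
  x=-2.215: |R|=1.41333 >1
  x=-2.093: |R|=1.25378 >1
So |R|<1 on (-1.8667, 0).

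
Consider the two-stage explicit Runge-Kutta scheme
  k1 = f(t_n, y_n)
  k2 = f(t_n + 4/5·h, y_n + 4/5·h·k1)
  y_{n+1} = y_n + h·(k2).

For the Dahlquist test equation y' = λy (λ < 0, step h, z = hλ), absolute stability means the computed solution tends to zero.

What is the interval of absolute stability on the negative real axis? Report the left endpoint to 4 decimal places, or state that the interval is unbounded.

With y'=λy (z=hλ):
  k1=λy_n ⇒ h·k1=z·y_n;  k2=λ(1+4/5z)y_n ⇒ h·k2=z(1+4/5z)y_n
  y_{n+1}/y_n = 1 + z(1+4/5z) = 1 + z + 4/5z²
  ⇒ R(z) = 1 + z + 4/5z².

Find x<0 with |R(x)|<1.
x=-1.64: |R|=1.5117
R=1: x+4/5x²=0 ⇒ x=−5/4=-1.2500; min R=1−1/(4·4/5)=0.6875>−1
Confirm numerically:
  x=-1.083: |R|=0.85531 <1
  x=-0.829: |R|=0.72079 <1
  x=-0.788: |R|=0.70876 <1
  x=-0.784: |R|=0.70772 <1
  x=-1.772: |R|=1.73999 >1
  x=-1.643: |R|=1.51656 >1
  x=-1.507: |R|=1.30984 >1
Interval (-1.2500, 0).

(-1.2500, 0).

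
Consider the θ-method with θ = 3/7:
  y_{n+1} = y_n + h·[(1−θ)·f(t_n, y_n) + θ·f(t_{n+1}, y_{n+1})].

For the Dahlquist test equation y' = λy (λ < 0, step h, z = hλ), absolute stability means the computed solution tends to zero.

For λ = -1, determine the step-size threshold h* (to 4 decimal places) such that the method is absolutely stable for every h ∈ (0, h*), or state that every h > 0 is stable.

(-14.0000,0); λ=-1 ⇒ h* = (14)/1 = 14.0000.

With y'=λy (z=hλ):
  y_{n+1} = y_n + z·[4/7·y_n + 3/7·y_{n+1}] ⇒ (1 − 3/7z)y_{n+1} = (1 + 4/7z)y_n
  so R(z) = (1 + 4/7z)/(1 − 3/7z).

Boundary: |R(x)|=1, x<0.
x=-1: |R|=0.3000
R=−1: 1+4/7x = −1+3/7x ⇒ -1/7x=2 ⇒ x=2/(-1/7)=-14.0000
Confirm numerically:
  x=-12.834: |R|=0.97437 <1
  x=-9.280: |R|=0.86452 <1
  x=-6.426: |R|=0.71177 <1
  x=-14.577: |R|=1.01137 >1
  x=-14.406: |R|=1.00808 >1
Interval (-14.0000, 0).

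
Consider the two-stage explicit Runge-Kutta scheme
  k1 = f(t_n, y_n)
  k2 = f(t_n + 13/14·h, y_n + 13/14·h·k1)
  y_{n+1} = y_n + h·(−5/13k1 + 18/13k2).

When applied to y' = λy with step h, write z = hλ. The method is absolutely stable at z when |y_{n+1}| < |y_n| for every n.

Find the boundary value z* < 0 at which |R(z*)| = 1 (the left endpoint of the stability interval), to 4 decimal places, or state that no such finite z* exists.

z* = -0.7778.

With y'=λy (z=hλ):
  k1=λy_n ⇒ h·k1=z·y_n;  k2=λ(1+13/14z)y_n ⇒ h·k2=z(1+13/14z)y_n
  y_{n+1}/y_n = 1 − 5/13z + 18/13z(1+13/14z) = 1 + z + 9/7z²
  ⇒ R(z) = 1 + z + 9/7z².

Solve |R(x)|<1 on ℝ⁻.
x=-1.08: |R|=1.4197
R=1: x+9/7x²=0 ⇒ x=−7/9=-0.7778; min R=1−1/(4·9/7)=0.8056>−1
Confirm numerically:
  x=-0.597: |R|=0.86124 <1
  x=-0.386: |R|=0.80557 <1
  x=-0.334: |R|=0.80943 <1
  x=-0.330: |R|=0.81001 <1
  x=-1.359: |R|=2.01556 >1
  x=-1.196: |R|=1.64311 >1
  x=-1.013: |R|=1.30636 >1
Interval (-0.7778, 0).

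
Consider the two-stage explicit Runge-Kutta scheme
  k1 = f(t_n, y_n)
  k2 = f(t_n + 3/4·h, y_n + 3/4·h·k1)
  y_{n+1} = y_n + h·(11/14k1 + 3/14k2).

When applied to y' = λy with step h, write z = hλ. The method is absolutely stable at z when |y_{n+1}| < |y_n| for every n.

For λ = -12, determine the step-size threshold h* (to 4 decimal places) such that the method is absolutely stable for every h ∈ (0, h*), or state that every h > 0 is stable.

(-6.2222,0); λ=-12 ⇒ h* = (56/9)/12 = 0.5185.

Set f=λy, z=hλ:
  k1=λy_n ⇒ h·k1=z·y_n;  k2=λ(1+3/4z)y_n ⇒ h·k2=z(1+3/4z)y_n
  y_{n+1}/y_n = 1 + 11/14z + 3/14z(1+3/4z) = 1 + z + 9/56z²
  R(z) = 1 + z + 9/56z².

Find x<0 with |R(x)|<1.
x=-1.22: |R|=0.0192
R=1: x+9/56x²=0 ⇒ x=−56/9=-6.2222; min R=1−1/(4·9/56)=-0.5556>−1
Confirm numerically:
  x=-5.162: |R|=0.12043 <1
  x=-3.233: |R|=0.55317 <1
  x=-3.036: |R|=0.55465 <1
  x=-6.363: |R|=1.14396 >1
  x=-6.287: |R|=1.06545 >1
Stable set (-6.2222, 0).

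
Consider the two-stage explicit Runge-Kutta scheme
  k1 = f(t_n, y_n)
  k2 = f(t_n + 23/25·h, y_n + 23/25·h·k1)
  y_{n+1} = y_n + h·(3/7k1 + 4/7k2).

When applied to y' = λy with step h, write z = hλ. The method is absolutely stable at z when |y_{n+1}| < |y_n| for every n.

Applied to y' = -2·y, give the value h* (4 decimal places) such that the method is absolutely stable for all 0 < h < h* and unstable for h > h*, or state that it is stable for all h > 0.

On y'=λy, z=hλ:
  k1=λy_n ⇒ h·k1=z·y_n;  k2=λ(1+23/25z)y_n ⇒ h·k2=z(1+23/25z)y_n
  y_{n+1}/y_n = 1 + 3/7z + 4/7z(1+23/25z) = 1 + z + 92/175z²
  R(z) = 1 + z + 92/175z².

Boundary: |R(x)|=1, x<0.
x=-0.94: |R|=0.5245
R=1: x+92/175x²=0 ⇒ x=−175/92=-1.9022; min R=1−1/(4·92/175)=0.5245>−1
Confirm numerically:
  x=-1.656: |R|=0.78569 <1
  x=-1.317: |R|=0.59485 <1
  x=-0.971: |R|=0.52466 <1
  x=-0.875: |R|=0.52750 <1
  x=-2.343: |R|=1.54299 >1
  x=-2.203: |R|=1.34840 >1
  x=-2.089: |R|=1.20518 >1
Interval (-1.9022, 0).

(-1.9022,0); λ=-2 ⇒ h* = (175/92)/2 = 0.9511.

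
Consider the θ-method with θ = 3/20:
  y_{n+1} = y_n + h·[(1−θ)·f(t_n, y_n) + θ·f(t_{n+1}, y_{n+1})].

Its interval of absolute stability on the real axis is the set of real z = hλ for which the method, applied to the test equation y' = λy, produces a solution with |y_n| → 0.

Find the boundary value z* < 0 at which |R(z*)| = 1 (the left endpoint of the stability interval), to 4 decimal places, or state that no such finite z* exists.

z* = -2.8571.

On y'=λy, z=hλ:
  y_{n+1} = y_n + z·[17/20·y_n + 3/20·y_{n+1}] ⇒ (1 − 3/20z)y_{n+1} = (1 + 17/20z)y_n
  Hence R(z) = (1 + 17/20z)/(1 − 3/20z).

Solve |R(x)|<1 on ℝ⁻.
x=-0.89: |R|=0.2148
R=−1: 1+17/20x = −1+3/20x ⇒ -7/10x=2 ⇒ x=2/(-7/10)=-2.8571
Confirm numerically:
  x=-2.821: |R|=0.98222 <1
  x=-2.557: |R|=0.84814 <1
  x=-1.649: |R|=0.32200 <1
  x=-3.263: |R|=1.19074 >1
  x=-3.241: |R|=1.18080 >1
  x=-3.102: |R|=1.11697 >1
So |R|<1 on (-2.8571, 0).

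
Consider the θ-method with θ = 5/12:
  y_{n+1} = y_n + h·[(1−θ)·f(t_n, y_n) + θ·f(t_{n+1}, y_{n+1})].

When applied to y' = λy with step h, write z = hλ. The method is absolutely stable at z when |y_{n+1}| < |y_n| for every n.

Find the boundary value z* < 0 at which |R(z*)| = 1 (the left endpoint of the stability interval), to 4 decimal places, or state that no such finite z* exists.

left endpoint -12.0000.

Test eqn y'=λy, z=hλ:
  y_{n+1} = y_n + z·[7/12·y_n + 5/12·y_{n+1}] ⇒ (1 − 5/12z)y_{n+1} = (1 + 7/12z)y_n
  R(z) = (1 + 7/12z)/(1 − 5/12z).

Solve |R(x)|<1 on ℝ⁻.
x=-0.44: |R|=0.6282
R=−1: 1+7/12x = −1+5/12x ⇒ -1/6x=2 ⇒ x=2/(-1/6)=-12.0000
Confirm numerically:
  x=-11.091: |R|=0.97305 <1
  x=-10.478: |R|=0.95273 <1
  x=-9.388: |R|=0.91137 <1
  x=-12.270: |R|=1.00736 >1
  x=-12.126: |R|=1.00347 >1
  x=-12.075: |R|=1.00207 >1
Stable set (-12.0000, 0).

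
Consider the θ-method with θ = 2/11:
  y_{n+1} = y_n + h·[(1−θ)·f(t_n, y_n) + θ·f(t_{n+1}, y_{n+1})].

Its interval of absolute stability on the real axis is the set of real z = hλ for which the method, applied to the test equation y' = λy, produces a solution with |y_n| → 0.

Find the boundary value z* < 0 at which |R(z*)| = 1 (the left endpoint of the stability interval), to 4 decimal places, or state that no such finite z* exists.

z* = -3.1429.

On y'=λy, z=hλ:
  y_{n+1} = y_n + z·[9/11·y_n + 2/11·y_{n+1}] ⇒ (1 − 2/11z)y_{n+1} = (1 + 9/11z)y_n
  Hence R(z) = (1 + 9/11z)/(1 − 2/11z).

Need |R(x)|<1, x<0.
x=-1.05: |R|=0.1183
R=−1: 1+9/11x = −1+2/11x ⇒ -7/11x=2 ⇒ x=2/(-7/11)=-3.1429
Confirm numerically:
  x=-2.680: |R|=0.80196 <1
  x=-2.474: |R|=0.70642 <1
  x=-2.344: |R|=0.64355 <1
  x=-3.710: |R|=1.21553 >1
  x=-3.533: |R|=1.15117 >1
So |R|<1 on (-3.1429, 0).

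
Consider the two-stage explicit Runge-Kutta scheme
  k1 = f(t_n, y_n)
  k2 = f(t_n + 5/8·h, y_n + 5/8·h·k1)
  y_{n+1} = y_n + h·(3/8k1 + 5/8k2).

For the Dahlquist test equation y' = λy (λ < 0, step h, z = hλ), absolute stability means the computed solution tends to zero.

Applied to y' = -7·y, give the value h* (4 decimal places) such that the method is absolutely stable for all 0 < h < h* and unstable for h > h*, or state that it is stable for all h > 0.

Set f=λy, z=hλ:
  k1=λy_n ⇒ h·k1=z·y_n;  k2=λ(1+5/8z)y_n ⇒ h·k2=z(1+5/8z)y_n
  y_{n+1}/y_n = 1 + 3/8z + 5/8z(1+5/8z) = 1 + z + 25/64z²
  Hence R(z) = 1 + z + 25/64z².

Need |R(x)|<1, x<0.
x=-1.36: |R|=0.3625
R=1: x+25/64x²=0 ⇒ x=−64/25=-2.5600; min R=1−1/(4·25/64)=0.3600>−1
Confirm numerically:
  x=-2.434: |R|=0.88020 <1
  x=-2.415: |R|=0.86321 <1
  x=-1.714: |R|=0.43358 <1
  x=-2.818: |R|=1.28400 >1
  x=-2.700: |R|=1.14766 >1
So |R|<1 on (-2.5600, 0).

(-2.5600,0); λ=-7 ⇒ h* = (64/25)/7 = 0.3657.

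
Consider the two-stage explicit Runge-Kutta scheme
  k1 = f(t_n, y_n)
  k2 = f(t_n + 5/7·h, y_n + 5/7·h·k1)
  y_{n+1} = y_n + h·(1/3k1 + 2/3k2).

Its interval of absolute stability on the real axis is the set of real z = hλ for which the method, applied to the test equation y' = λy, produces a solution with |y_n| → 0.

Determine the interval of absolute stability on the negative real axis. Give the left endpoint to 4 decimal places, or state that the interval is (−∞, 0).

z∈(-2.1000,0).

With y'=λy (z=hλ):
  k1=λy_n ⇒ h·k1=z·y_n;  k2=λ(1+5/7z)y_n ⇒ h·k2=z(1+5/7z)y_n
  y_{n+1}/y_n = 1 + 1/3z + 2/3z(1+5/7z) = 1 + z + 10/21z²
  Hence R(z) = 1 + z + 10/21z².

Boundary: |R(x)|=1, x<0.
x=-0.55: |R|=0.5940
R=1: x+10/21x²=0 ⇒ x=−21/10=-2.1000; min R=1−1/(4·10/21)=0.4750>−1
Confirm numerically:
  x=-2.032: |R|=0.93420 <1
  x=-1.729: |R|=0.69454 <1
  x=-1.599: |R|=0.61852 <1
  x=-1.210: |R|=0.48719 <1
  x=-2.564: |R|=1.56652 >1
  x=-2.195: |R|=1.09930 >1
Interval (-2.1000, 0).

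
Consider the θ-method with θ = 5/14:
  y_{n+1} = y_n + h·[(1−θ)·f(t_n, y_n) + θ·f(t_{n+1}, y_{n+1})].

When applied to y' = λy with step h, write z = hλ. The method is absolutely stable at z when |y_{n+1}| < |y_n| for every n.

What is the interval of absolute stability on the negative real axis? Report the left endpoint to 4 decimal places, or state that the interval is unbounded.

(-7.0000, 0).

Test eqn y'=λy, z=hλ:
  y_{n+1} = y_n + z·[9/14·y_n + 5/14·y_{n+1}] ⇒ (1 − 5/14z)y_{n+1} = (1 + 9/14z)y_n
  ⇒ R(z) = (1 + 9/14z)/(1 − 5/14z).

Solve |R(x)|<1 on ℝ⁻.
x=-1.74: |R|=0.0731
R=−1: 1+9/14x = −1+5/14x ⇒ -2/7x=2 ⇒ x=2/(-2/7)=-7.0000
Confirm numerically:
  x=-6.811: |R|=0.98427 <1
  x=-4.716: |R|=0.75689 <1
  x=-4.186: |R|=0.67776 <1
  x=-3.829: |R|=0.61732 <1
  x=-7.464: |R|=1.03617 >1
  x=-7.405: |R|=1.03175 >1
  x=-7.274: |R|=1.02176 >1
So |R|<1 on (-7.0000, 0).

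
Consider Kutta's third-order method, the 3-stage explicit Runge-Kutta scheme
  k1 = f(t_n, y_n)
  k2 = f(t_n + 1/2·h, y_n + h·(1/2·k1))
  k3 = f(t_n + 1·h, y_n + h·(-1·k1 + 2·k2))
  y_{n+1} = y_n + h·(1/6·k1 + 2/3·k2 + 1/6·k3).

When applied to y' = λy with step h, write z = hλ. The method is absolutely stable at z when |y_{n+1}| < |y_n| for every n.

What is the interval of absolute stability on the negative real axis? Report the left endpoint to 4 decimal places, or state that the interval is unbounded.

z∈(-2.5127,0).

Test eqn y'=λy, z=hλ:
  order 3, 3-stage ⇒ R(z)=1+z+z^2/2+z^3/6
  (e.g. R(-0.65)=0.51548, |R|=0.51548)

Need |R(x)|<1, x<0.
x=-0.65: |R|=0.5155
|R(-2.48)|=0.9470 |R(-2.05)|=0.3846 |R(-0.72)|=0.4770
Bisect:
  x_lo=-3.3970 |R|=3.1604  x_hi=-0.1942 |R|=0.8234
  mid=-1.79558 |R|=0.14838 →hi
  mid=-2.59626 |R|=1.14269 →lo
  mid=-2.19592 |R|=0.54970 →hi
  mid=-2.39609 |R|=0.81823 →hi
  mid=-2.49618 |R|=0.97297 →hi
  mid=-2.54622 |R|=1.05589 →lo
  mid=-2.52120 |R|=1.01395 →lo
  mid=-2.50869 |R|=0.99334 →hi
  mid=-2.51494 |R|=1.00362 →lo
  mid=-2.51182 |R|=0.99847 →hi
  ...
  [-2.51279,-2.51260] ⇒ x*=-2.5127
So |R|<1 on (-2.5127, 0).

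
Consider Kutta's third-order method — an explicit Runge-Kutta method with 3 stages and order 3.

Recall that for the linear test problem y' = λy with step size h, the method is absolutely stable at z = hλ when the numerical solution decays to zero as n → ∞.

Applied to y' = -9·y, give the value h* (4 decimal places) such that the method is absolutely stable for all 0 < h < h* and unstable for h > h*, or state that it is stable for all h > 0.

(-2.5127,0); λ=-9 ⇒ h* = 0.2792.

On y'=λy, z=hλ:
  order 3, 3-stage ⇒ R(z)=1+z+z^2/2+z^3/6
  (e.g. R(-1.49)=0.06873, |R|=0.06873)

Need |R(x)|<1, x<0.
x=-1.49: |R|=0.0687
|R(-2.77)|=1.4759 |R(-2.65)|=1.2404 |R(-2.18)|=0.5305
Bisect:
  x_lo=-3.2234 |R|=2.6102  x_hi=-0.3789 |R|=0.6838
  mid=-1.80112 |R|=0.15292 →hi
  mid=-2.51225 |R|=0.99919 →hi
  mid=-2.86782 |R|=1.68663 →lo
  mid=-2.69003 |R|=1.31620 →lo
  mid=-2.60114 |R|=1.15137 →lo
  mid=-2.55670 |R|=1.07374 →lo
  mid=-2.53447 |R|=1.03608 →lo
  mid=-2.52336 |R|=1.01754 →lo
  mid=-2.51781 |R|=1.00834 →lo
  mid=-2.51503 |R|=1.00376 →lo
  ...
  [-2.51277,-2.51260] ⇒ x*=-2.5127
So |R|<1 on (-2.5127, 0).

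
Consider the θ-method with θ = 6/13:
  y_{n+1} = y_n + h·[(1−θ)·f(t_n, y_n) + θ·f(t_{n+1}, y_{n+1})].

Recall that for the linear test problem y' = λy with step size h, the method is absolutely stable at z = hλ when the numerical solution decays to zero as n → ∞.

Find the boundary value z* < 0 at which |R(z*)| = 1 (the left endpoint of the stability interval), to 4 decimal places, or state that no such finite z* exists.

left endpoint -26.0000.

On y'=λy, z=hλ:
  y_{n+1} = y_n + z·[7/13·y_n + 6/13·y_{n+1}] ⇒ (1 − 6/13z)y_{n+1} = (1 + 7/13z)y_n
  R(z) = (1 + 7/13z)/(1 − 6/13z).

Boundary: |R(x)|=1, x<0.
x=-0.41: |R|=0.6552
R=−1: 1+7/13x = −1+6/13x ⇒ -1/13x=2 ⇒ x=2/(-1/13)=-26.0000
Confirm numerically:
  x=-23.530: |R|=0.98398 <1
  x=-17.340: |R|=0.92601 <1
  x=-16.688: |R|=0.91769 <1
  x=-14.201: |R|=0.87985 <1
  x=-26.600: |R|=1.00348 >1
  x=-26.043: |R|=1.00025 >1
So |R|<1 on (-26.0000, 0).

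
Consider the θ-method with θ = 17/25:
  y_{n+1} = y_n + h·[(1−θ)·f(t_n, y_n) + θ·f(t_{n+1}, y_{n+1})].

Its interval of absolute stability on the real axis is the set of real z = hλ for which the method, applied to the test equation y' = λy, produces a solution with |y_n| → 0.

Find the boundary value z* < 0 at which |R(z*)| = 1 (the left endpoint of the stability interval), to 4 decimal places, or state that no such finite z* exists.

(−∞, 0) — no finite endpoint.

With y'=λy (z=hλ):
  y_{n+1} = y_n + z·[8/25·y_n + 17/25·y_{n+1}] ⇒ (1 − 17/25z)y_{n+1} = (1 + 8/25z)y_n
  R(z) = (1 + 8/25z)/(1 − 17/25z).

Solve |R(x)|<1 on ℝ⁻.
x=-1.13: |R|=0.3610
x=-2: |R|=0.1525
x=-10: |R|=0.2821
x=-100: |R|=0.4493
θ=17/25≥1/2 ⇒ |1+8/25x|<|1−17/25x| ∀x<0 ⇒ interval (−∞,0).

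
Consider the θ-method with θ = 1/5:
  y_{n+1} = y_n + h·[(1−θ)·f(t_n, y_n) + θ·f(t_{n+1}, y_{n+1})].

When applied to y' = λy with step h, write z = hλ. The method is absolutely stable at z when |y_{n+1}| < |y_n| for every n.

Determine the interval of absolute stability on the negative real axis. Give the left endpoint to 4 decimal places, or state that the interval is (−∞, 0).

Test eqn y'=λy, z=hλ:
  y_{n+1} = y_n + z·[4/5·y_n + 1/5·y_{n+1}] ⇒ (1 − 1/5z)y_{n+1} = (1 + 4/5z)y_n
  Hence R(z) = (1 + 4/5z)/(1 − 1/5z).

Boundary: |R(x)|=1, x<0.
x=-0.43: |R|=0.6041
R=−1: 1+4/5x = −1+1/5x ⇒ -3/5x=2 ⇒ x=2/(-3/5)=-3.3333
Confirm numerically:
  x=-2.426: |R|=0.63345 <1
  x=-2.400: |R|=0.62162 <1
  x=-1.898: |R|=0.37576 <1
  x=-3.824: |R|=1.16682 >1
  x=-3.820: |R|=1.16553 >1
So |R|<1 on (-3.3333, 0).

z∈(-3.3333,0).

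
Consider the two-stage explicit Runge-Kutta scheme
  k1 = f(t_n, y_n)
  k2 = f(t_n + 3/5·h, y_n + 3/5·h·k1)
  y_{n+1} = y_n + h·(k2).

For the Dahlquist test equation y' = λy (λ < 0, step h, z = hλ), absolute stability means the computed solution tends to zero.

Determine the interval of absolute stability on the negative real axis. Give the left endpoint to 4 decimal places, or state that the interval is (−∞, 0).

Test eqn y'=λy, z=hλ:
  k1=λy_n ⇒ h·k1=z·y_n;  k2=λ(1+3/5z)y_n ⇒ h·k2=z(1+3/5z)y_n
  y_{n+1}/y_n = 1 + z(1+3/5z) = 1 + z + 3/5z²
  ⇒ R(z) = 1 + z + 3/5z².

Need |R(x)|<1, x<0.
x=-1.01: |R|=0.6021
R=1: x+3/5x²=0 ⇒ x=−5/3=-1.6667; min R=1−1/(4·3/5)=0.5833>−1
Confirm numerically:
  x=-1.380: |R|=0.76264 <1
  x=-1.322: |R|=0.72661 <1
  x=-1.092: |R|=0.62348 <1
  x=-1.023: |R|=0.60492 <1
  x=-2.231: |R|=1.75542 >1
  x=-2.098: |R|=1.54296 >1
So |R|<1 on (-1.6667, 0).

z∈(-1.6667,0).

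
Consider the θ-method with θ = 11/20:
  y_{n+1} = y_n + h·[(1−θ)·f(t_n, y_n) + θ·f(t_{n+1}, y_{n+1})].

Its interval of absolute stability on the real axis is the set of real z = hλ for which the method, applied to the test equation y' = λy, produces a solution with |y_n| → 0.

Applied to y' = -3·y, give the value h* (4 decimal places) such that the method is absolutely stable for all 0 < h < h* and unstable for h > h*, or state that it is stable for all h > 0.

interval (−∞, 0). Any h>0 works for λ=-3.

Set f=λy, z=hλ:
  y_{n+1} = y_n + z·[9/20·y_n + 11/20·y_{n+1}] ⇒ (1 − 11/20z)y_{n+1} = (1 + 9/20z)y_n
  ⇒ R(z) = (1 + 9/20z)/(1 − 11/20z).

Boundary: |R(x)|=1, x<0.
x=-1.53: |R|=0.1692
x=-2: |R|=0.0476
x=-10: |R|=0.5385
x=-100: |R|=0.7857
θ=11/20≥1/2 ⇒ |1+9/20x|<|1−11/20x| ∀x<0 ⇒ stable on all of ℝ⁻.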